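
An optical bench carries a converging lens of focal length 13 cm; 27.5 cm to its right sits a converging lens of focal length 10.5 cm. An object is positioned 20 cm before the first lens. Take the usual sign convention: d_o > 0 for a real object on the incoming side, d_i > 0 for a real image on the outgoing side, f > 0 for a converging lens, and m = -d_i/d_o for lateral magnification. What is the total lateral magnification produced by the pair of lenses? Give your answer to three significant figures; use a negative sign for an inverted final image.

-0.968

First lens: d_i1 = 1/(1/13 - 1/20) = 37.143 cm.
m_1 = -(37.143)/20 = -1.8571.
This image would form 37.143 cm past lens 1, i.e. 9.643 cm beyond lens 2, so it is a virtual object for lens 2: d_o2 = 27.5 - 37.143 = -9.643 cm.
Second lens: d_i2 = 1/(1/10.5 - 1/(-9.643)) = 5.027 cm.
m_2 = -(5.027)/(-9.643) = 0.5213.
Total m = m_1 x m_2 = (-1.8571)(0.5213) = -0.9681.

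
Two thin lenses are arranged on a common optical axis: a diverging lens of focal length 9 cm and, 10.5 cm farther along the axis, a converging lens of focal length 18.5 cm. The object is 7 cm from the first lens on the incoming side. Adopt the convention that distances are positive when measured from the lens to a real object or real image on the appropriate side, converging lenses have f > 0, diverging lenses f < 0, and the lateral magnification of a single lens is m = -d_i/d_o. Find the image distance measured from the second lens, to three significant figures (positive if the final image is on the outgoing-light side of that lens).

First lens: d_i1 = 1/(1/(-9) - 1/7) = -3.938 cm.
With d_i1 < 0 the first image is virtual and lies on the object side; the object distance for lens 2 is d_o2 = 10.5 - (-3.938) = 14.438 cm.
Second lens: d_i2 = 1/(1/18.5 - 1/(14.438)) = -65.746 cm.

-65.7 cm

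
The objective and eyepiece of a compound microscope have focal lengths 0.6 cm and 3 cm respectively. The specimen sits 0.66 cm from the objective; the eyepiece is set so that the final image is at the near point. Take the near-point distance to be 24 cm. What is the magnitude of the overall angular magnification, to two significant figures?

90

Objective: 1/d_i = 1/f_obj - 1/d_o = 1/0.6 - 1/0.66 = 0.15152 cm^-1, so d_i = 6.600 cm.
m_obj = -d_i/d_o = -6.600/0.66 = -10.000.
Eyepiece angular magnification (image at near point): M_eye = 1 + D/f_e = 1 + 24/3 = 9.000.
Overall M = m_obj x M_eye = (-10.000)(9.000) = -90.00.
|M| = 90.00.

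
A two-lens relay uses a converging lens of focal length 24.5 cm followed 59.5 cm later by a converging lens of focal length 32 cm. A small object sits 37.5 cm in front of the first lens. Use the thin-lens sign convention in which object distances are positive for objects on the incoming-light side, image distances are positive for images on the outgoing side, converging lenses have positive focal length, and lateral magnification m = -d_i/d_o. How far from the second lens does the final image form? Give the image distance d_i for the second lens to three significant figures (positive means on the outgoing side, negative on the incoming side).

Applying the thin-lens equation to the first lens, 1/24.5 = 1/37.5 + 1/d_i1, which gives d_i1 = 70.673 cm.
This image would form 70.673 cm past lens 1, i.e. 11.173 cm beyond lens 2, so it is a virtual object for lens 2: d_o2 = 59.5 - 70.673 = -11.173 cm.
Applying the thin-lens equation again with f_2 = 32 cm and d_o2 = -11.173 cm gives d_i2 = 8.282 cm.

8.28 cm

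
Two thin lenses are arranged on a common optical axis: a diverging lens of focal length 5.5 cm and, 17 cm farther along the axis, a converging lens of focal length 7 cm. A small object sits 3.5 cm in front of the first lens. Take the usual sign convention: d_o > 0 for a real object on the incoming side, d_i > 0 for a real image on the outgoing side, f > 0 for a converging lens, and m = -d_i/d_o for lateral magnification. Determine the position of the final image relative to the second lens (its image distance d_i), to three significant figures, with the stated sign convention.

Lens 1: 1/d_i1 = 1/f_1 - 1/d_o1 = 1/(-5.5) - 1/3.5 = -0.46753 cm^-1, so d_i1 = -2.139 cm.
The intermediate image is virtual, 2.139 cm to the left of lens 1, so d_o2 = L - d_i1 = 17 - (-2.139) = 19.139 cm.
Lens 2: 1/d_i2 = 1/f_2 - 1/d_o2 = 1/7 - 1/(19.139) = 0.09061 cm^-1, so d_i2 = 11.037 cm.

11.0 cm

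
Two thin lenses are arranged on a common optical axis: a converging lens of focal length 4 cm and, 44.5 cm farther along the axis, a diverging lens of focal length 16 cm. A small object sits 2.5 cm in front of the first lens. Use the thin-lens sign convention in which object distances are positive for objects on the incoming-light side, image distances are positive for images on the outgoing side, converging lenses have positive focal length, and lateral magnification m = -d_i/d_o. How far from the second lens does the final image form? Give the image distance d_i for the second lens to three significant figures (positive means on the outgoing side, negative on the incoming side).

First lens: d_i1 = 1/(1/4 - 1/2.5) = -6.667 cm.
With d_i1 < 0 the first image is virtual and lies on the object side; the object distance for lens 2 is d_o2 = 44.5 - (-6.667) = 51.167 cm.
Second lens: d_i2 = 1/(1/(-16) - 1/(51.167)) = -12.189 cm.

-12.2 cm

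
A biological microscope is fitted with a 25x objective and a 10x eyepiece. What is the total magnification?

The overall magnification of a compound microscope is the product of the objective and eyepiece magnifications:
M = M_obj x M_eye = 25 x 10 = 250.

250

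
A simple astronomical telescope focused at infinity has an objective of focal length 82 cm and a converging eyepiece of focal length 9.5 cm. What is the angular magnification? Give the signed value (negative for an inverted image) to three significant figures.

M = -f_obj/f_eye = -82/(9.5) = -8.632.

-8.63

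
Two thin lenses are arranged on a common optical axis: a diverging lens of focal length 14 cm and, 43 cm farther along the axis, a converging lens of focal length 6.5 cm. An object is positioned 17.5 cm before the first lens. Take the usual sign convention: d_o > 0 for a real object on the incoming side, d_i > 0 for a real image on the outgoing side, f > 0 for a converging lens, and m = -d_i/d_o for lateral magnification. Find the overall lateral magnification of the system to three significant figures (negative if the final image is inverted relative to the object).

-0.0652

Applying the thin-lens equation to the first lens, 1/(-14) = 1/17.5 + 1/d_i1, which gives d_i1 = -7.778 cm.
Its lateral magnification is m_1 = -d_i1/d_o1 = -(-7.778)/17.5 = 0.4444.
The intermediate image is virtual, 7.778 cm to the left of lens 1, so d_o2 = L - d_i1 = 43 - (-7.778) = 50.778 cm.
Applying the thin-lens equation again with f_2 = 6.5 cm and d_o2 = 50.778 cm gives d_i2 = 7.454 cm.
m_2 = -(7.454)/(50.778) = -0.1468.
The system's lateral magnification is m_1 m_2 = (0.4444)(-0.1468) = -0.0652.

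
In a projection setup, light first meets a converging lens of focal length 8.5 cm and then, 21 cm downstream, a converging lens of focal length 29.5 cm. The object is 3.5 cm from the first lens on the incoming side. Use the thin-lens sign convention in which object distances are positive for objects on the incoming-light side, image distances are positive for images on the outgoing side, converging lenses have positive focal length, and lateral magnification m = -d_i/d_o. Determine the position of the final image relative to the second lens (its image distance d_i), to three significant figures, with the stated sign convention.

Lens 1: 1/d_i1 = 1/f_1 - 1/d_o1 = 1/8.5 - 1/3.5 = -0.16807 cm^-1, so d_i1 = -5.950 cm.
With d_i1 < 0 the first image is virtual and lies on the object side; the object distance for lens 2 is d_o2 = 21 - (-5.950) = 26.950 cm.
Lens 2: 1/d_i2 = 1/f_2 - 1/d_o2 = 1/29.5 - 1/(26.950) = -0.00321 cm^-1, so d_i2 = -311.775 cm.

-312 cm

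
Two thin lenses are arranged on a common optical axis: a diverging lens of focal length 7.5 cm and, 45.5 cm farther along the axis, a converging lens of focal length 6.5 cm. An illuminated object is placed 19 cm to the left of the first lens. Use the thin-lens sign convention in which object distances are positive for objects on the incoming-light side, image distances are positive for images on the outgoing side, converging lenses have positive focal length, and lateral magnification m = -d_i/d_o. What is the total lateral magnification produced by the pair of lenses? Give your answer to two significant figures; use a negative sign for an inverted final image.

-0.041

Lens 1: 1/d_i1 = 1/f_1 - 1/d_o1 = 1/(-7.5) - 1/19 = -0.18596 cm^-1, so d_i1 = -5.377 cm.
m_1 = -(-5.377)/19 = 0.2830.
With d_i1 < 0 the first image is virtual and lies on the object side; the object distance for lens 2 is d_o2 = 45.5 - (-5.377) = 50.877 cm.
Lens 2: 1/d_i2 = 1/f_2 - 1/d_o2 = 1/6.5 - 1/(50.877) = 0.13419 cm^-1, so d_i2 = 7.452 cm.
m_2 = -(7.452)/(50.877) = -0.1465.
Total m = m_1 x m_2 = (0.2830)(-0.1465) = -0.0415.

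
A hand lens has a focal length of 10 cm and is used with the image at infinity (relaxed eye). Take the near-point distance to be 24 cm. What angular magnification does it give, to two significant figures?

2.4

M = D/f = 24/10 = 2.400.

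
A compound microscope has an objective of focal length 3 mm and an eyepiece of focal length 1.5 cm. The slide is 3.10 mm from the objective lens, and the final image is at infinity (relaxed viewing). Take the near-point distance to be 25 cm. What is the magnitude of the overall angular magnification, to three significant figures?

Convert to cm: f_obj = 3 mm = 0.3 cm; d_o = 3.10 mm = 0.31 cm.
Objective: 1/d_i = 1/f_obj - 1/d_o = 1/0.3 - 1/0.31 = 0.10753 cm^-1, so d_i = 9.300 cm.
m_obj = -d_i/d_o = -9.300/0.31 = -30.000.
Eyepiece angular magnification (image at infinity): M_eye = D/f_e = 25/1.5 = 16.667.
Overall M = m_obj x M_eye = (-30.000)(16.667) = -500.00.
|M| = 500.00.

500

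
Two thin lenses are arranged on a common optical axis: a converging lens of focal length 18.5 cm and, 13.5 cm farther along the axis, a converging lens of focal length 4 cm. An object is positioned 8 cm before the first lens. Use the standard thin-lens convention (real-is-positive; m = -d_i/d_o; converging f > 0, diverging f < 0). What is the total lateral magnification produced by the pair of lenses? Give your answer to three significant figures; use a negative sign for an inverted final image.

Lens 1: 1/d_i1 = 1/f_1 - 1/d_o1 = 1/18.5 - 1/8 = -0.07095 cm^-1, so d_i1 = -14.095 cm.
m_1 = -(-14.095)/8 = 1.7619.
The intermediate image is virtual, 14.095 cm to the left of lens 1, so d_o2 = L - d_i1 = 13.5 - (-14.095) = 27.595 cm.
Lens 2: 1/d_i2 = 1/f_2 - 1/d_o2 = 1/4 - 1/(27.595) = 0.21376 cm^-1, so d_i2 = 4.678 cm.
m_2 = -(4.678)/(27.595) = -0.1695.
Total m = m_1 x m_2 = (1.7619)(-0.1695) = -0.2987.

-0.299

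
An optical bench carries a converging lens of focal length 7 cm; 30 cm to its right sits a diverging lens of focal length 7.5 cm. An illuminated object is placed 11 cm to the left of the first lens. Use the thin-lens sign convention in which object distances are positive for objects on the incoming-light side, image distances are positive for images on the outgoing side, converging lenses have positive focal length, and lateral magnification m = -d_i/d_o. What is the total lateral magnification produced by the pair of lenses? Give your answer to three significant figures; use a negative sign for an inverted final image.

Applying the thin-lens equation to the first lens, 1/7 = 1/11 + 1/d_i1, which gives d_i1 = 19.250 cm.
Its lateral magnification is m_1 = -d_i1/d_o1 = -(19.250)/11 = -1.7500.
The intermediate image is 19.250 cm to the right of lens 1, so d_o2 = L - d_i1 = 30 - 19.250 = 10.750 cm.
Applying the thin-lens equation again with f_2 = -7.5 cm and d_o2 = 10.750 cm gives d_i2 = -4.418 cm.
m_2 = -(-4.418)/(10.750) = 0.4110.
Total m = m_1 x m_2 = (-1.7500)(0.4110) = -0.7192.

-0.719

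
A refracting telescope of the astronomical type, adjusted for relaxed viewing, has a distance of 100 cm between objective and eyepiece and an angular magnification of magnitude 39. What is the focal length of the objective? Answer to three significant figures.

In normal adjustment the tube length equals f_obj + f_eye and |M| = f_obj/f_eye.
So f_obj = 39 f_eye and 39 f_eye + f_eye = 100 cm, giving f_eye = 100/40 = 2.500 cm and f_obj = 97.500 cm.

97.5 cm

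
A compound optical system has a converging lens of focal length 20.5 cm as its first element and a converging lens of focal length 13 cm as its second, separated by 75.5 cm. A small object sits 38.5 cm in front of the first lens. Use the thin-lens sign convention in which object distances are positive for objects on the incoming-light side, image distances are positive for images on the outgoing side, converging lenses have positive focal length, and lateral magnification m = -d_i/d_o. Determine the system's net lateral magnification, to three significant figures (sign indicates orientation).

0.794

Applying the thin-lens equation to the first lens, 1/20.5 = 1/38.5 + 1/d_i1, which gives d_i1 = 43.847 cm.
Its lateral magnification is m_1 = -d_i1/d_o1 = -(43.847)/38.5 = -1.1389.
That image sits 31.653 cm in front of the second lens, so d_o2 = 31.653 cm.
Applying the thin-lens equation again with f_2 = 13 cm and d_o2 = 31.653 cm gives d_i2 = 22.060 cm.
m_2 = -(22.060)/(31.653) = -0.6969.
The system's lateral magnification is m_1 m_2 = (-1.1389)(-0.6969) = 0.7937.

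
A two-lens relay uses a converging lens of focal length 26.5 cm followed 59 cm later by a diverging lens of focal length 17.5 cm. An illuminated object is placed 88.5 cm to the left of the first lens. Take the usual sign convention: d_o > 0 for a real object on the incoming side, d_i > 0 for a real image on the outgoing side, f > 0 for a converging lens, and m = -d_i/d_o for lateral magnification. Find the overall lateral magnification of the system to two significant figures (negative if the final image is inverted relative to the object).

-0.19

Lens 1: 1/d_i1 = 1/f_1 - 1/d_o1 = 1/26.5 - 1/88.5 = 0.02644 cm^-1, so d_i1 = 37.827 cm.
m_1 = -(37.827)/88.5 = -0.4274.
That image sits 21.173 cm in front of the second lens, so d_o2 = 21.173 cm.
Lens 2: 1/d_i2 = 1/f_2 - 1/d_o2 = 1/(-17.5) - 1/(21.173) = -0.10437 cm^-1, so d_i2 = -9.581 cm.
m_2 = -(-9.581)/(21.173) = 0.4525.
Total m = m_1 x m_2 = (-0.4274)(0.4525) = -0.1934.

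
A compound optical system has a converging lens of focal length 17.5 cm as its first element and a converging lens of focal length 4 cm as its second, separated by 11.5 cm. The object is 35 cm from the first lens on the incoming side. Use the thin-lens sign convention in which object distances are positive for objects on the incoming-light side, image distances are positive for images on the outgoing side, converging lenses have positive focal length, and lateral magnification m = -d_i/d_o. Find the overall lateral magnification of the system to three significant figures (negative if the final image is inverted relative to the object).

-0.145

Applying the thin-lens equation to the first lens, 1/17.5 = 1/35 + 1/d_i1, which gives d_i1 = 35.000 cm.
Its lateral magnification is m_1 = -d_i1/d_o1 = -(35.000)/35 = -1.0000.
Since 35.000 cm > 11.5 cm, the first image lies past the second lens and serves as a virtual object: d_o2 = L - d_i1 = -23.500 cm.
Applying the thin-lens equation again with f_2 = 4 cm and d_o2 = -23.500 cm gives d_i2 = 3.418 cm.
m_2 = -(3.418)/(-23.500) = 0.1455.
The system's lateral magnification is m_1 m_2 = (-1.0000)(0.1455) = -0.1455.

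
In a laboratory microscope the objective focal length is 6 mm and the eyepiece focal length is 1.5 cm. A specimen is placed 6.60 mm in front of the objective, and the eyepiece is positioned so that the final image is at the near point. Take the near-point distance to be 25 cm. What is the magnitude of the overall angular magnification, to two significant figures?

Convert to cm: f_obj = 6 mm = 0.6 cm; d_o = 6.60 mm = 0.66 cm.
Objective: 1/d_i = 1/f_obj - 1/d_o = 1/0.6 - 1/0.66 = 0.15152 cm^-1, so d_i = 6.600 cm.
m_obj = -d_i/d_o = -6.600/0.66 = -10.000.
Eyepiece angular magnification (image at near point): M_eye = 1 + D/f_e = 1 + 25/1.5 = 17.667.
Overall M = m_obj x M_eye = (-10.000)(17.667) = -176.67.
|M| = 176.67.

180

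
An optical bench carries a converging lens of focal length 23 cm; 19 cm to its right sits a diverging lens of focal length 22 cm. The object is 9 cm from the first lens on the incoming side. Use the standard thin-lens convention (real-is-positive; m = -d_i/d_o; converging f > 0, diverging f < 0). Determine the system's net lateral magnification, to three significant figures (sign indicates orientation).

Lens 1: 1/d_i1 = 1/f_1 - 1/d_o1 = 1/23 - 1/9 = -0.06763 cm^-1, so d_i1 = -14.786 cm.
m_1 = -(-14.786)/9 = 1.6429.
With d_i1 < 0 the first image is virtual and lies on the object side; the object distance for lens 2 is d_o2 = 19 - (-14.786) = 33.786 cm.
Lens 2: 1/d_i2 = 1/f_2 - 1/d_o2 = 1/(-22) - 1/(33.786) = -0.07505 cm^-1, so d_i2 = -13.324 cm.
m_2 = -(-13.324)/(33.786) = 0.3944.
The system's lateral magnification is m_1 m_2 = (1.6429)(0.3944) = 0.6479.

0.648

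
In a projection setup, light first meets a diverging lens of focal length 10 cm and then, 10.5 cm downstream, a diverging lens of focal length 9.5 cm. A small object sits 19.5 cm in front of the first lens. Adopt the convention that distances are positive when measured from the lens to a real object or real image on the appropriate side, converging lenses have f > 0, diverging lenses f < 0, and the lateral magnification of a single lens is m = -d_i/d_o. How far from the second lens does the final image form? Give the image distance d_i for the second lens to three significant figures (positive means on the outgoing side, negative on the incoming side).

-6.11 cm

First lens: d_i1 = 1/(1/(-10) - 1/19.5) = -6.610 cm.
The intermediate image is virtual, 6.610 cm to the left of lens 1, so d_o2 = L - d_i1 = 10.5 - (-6.610) = 17.110 cm.
Second lens: d_i2 = 1/(1/(-9.5) - 1/(17.110)) = -6.108 cm.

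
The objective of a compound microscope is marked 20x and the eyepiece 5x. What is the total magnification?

100

The overall magnification of a compound microscope is the product of the objective and eyepiece magnifications:
M = M_obj x M_eye = 20 x 5 = 100.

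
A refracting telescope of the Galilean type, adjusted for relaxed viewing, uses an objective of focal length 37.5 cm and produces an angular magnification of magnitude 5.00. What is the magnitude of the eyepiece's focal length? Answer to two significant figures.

|M| = f_obj/|f_eye|, so |f_eye| = f_obj/|M| = 37.5/5.0 = 7.500 cm.
(The eyepiece is diverging, so its signed focal length is -7.500 cm.)

7.5 cm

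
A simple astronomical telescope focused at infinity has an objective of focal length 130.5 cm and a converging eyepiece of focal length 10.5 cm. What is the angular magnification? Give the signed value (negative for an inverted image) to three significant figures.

M = -f_obj/f_eye = -130.5/(10.5) = -12.429.

-12.4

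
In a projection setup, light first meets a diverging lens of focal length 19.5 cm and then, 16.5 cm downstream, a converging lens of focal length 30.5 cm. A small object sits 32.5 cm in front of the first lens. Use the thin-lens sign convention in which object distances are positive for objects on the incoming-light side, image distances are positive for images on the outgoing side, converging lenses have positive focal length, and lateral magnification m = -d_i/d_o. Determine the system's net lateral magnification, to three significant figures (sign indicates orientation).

Lens 1: 1/d_i1 = 1/f_1 - 1/d_o1 = 1/(-19.5) - 1/32.5 = -0.08205 cm^-1, so d_i1 = -12.188 cm.
m_1 = -(-12.188)/32.5 = 0.3750.
The intermediate image is virtual, 12.188 cm to the left of lens 1, so d_o2 = L - d_i1 = 16.5 - (-12.188) = 28.688 cm.
Lens 2: 1/d_i2 = 1/f_2 - 1/d_o2 = 1/30.5 - 1/(28.688) = -0.00207 cm^-1, so d_i2 = -482.741 cm.
m_2 = -(-482.741)/(28.688) = 16.8276.
The system's lateral magnification is m_1 m_2 = (0.3750)(16.8276) = 6.3103.

6.31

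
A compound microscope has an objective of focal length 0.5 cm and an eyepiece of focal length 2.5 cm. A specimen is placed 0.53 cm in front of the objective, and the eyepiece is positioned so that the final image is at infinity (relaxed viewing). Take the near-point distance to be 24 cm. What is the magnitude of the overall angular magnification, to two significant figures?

Objective: 1/d_i = 1/f_obj - 1/d_o = 1/0.5 - 1/0.53 = 0.11321 cm^-1, so d_i = 8.833 cm.
m_obj = -d_i/d_o = -8.833/0.53 = -16.667.
Eyepiece angular magnification (image at infinity): M_eye = D/f_e = 24/2.5 = 9.600.
Overall M = m_obj x M_eye = (-16.667)(9.600) = -160.00.
|M| = 160.00.

160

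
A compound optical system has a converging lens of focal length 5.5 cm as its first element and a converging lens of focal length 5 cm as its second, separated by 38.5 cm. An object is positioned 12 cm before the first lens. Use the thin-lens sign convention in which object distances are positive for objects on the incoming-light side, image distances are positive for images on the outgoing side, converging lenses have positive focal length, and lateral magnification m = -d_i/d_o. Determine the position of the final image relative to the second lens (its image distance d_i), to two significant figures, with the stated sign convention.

Lens 1: 1/d_i1 = 1/f_1 - 1/d_o1 = 1/5.5 - 1/12 = 0.09848 cm^-1, so d_i1 = 10.154 cm.
The intermediate image is 10.154 cm to the right of lens 1, so d_o2 = L - d_i1 = 38.5 - 10.154 = 28.346 cm.
Lens 2: 1/d_i2 = 1/f_2 - 1/d_o2 = 1/5 - 1/(28.346) = 0.16472 cm^-1, so d_i2 = 6.071 cm.

6.1 cm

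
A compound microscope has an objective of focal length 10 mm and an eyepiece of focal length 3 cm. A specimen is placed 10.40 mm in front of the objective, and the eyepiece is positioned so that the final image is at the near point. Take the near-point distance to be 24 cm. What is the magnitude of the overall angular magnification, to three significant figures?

Convert to cm: f_obj = 10 mm = 1 cm; d_o = 10.40 mm = 1.04 cm.
Objective: 1/d_i = 1/f_obj - 1/d_o = 1/1 - 1/1.04 = 0.03846 cm^-1, so d_i = 26.000 cm.
m_obj = -d_i/d_o = -26.000/1.04 = -25.000.
Eyepiece angular magnification (image at near point): M_eye = 1 + D/f_e = 1 + 24/3 = 9.000.
Overall M = m_obj x M_eye = (-25.000)(9.000) = -225.00.
|M| = 225.00.

225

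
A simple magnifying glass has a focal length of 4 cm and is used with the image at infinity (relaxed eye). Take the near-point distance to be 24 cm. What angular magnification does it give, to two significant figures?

M = D/f = 24/4 = 6.000.

6.0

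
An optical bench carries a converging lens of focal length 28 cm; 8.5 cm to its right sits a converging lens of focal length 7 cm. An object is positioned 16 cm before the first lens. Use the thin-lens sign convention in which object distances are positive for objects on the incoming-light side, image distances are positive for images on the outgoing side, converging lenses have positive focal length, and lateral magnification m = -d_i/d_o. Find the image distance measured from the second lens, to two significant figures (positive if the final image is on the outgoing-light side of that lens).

Applying the thin-lens equation to the first lens, 1/28 = 1/16 + 1/d_i1, which gives d_i1 = -37.333 cm.
The intermediate image is virtual, 37.333 cm to the left of lens 1, so d_o2 = L - d_i1 = 8.5 - (-37.333) = 45.833 cm.
Applying the thin-lens equation again with f_2 = 7 cm and d_o2 = 45.833 cm gives d_i2 = 8.262 cm.

8.3 cm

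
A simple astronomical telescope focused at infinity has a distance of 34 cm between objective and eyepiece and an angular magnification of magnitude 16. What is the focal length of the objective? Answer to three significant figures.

In normal adjustment the tube length equals f_obj + f_eye and |M| = f_obj/f_eye.
So f_obj = 16 f_eye and 16 f_eye + f_eye = 34 cm, giving f_eye = 34/17 = 2.000 cm and f_obj = 32.000 cm.

32.0 cm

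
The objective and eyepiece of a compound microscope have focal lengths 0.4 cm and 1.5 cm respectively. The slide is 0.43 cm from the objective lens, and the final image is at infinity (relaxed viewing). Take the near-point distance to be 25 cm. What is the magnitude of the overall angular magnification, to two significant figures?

Objective: 1/d_i = 1/f_obj - 1/d_o = 1/0.4 - 1/0.43 = 0.17442 cm^-1, so d_i = 5.733 cm.
m_obj = -d_i/d_o = -5.733/0.43 = -13.333.
Eyepiece angular magnification (image at infinity): M_eye = D/f_e = 25/1.5 = 16.667.
Overall M = m_obj x M_eye = (-13.333)(16.667) = -222.22.
|M| = 222.22.

220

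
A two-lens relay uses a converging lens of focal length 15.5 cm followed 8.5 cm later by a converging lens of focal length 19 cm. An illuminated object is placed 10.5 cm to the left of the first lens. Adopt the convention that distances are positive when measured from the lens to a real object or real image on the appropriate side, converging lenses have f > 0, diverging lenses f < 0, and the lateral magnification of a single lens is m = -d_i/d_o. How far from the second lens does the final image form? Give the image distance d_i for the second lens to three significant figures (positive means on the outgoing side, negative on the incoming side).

35.4 cm

Lens 1: 1/d_i1 = 1/f_1 - 1/d_o1 = 1/15.5 - 1/10.5 = -0.03072 cm^-1, so d_i1 = -32.550 cm.
The intermediate image is virtual, 32.550 cm to the left of lens 1, so d_o2 = L - d_i1 = 8.5 - (-32.550) = 41.050 cm.
Lens 2: 1/d_i2 = 1/f_2 - 1/d_o2 = 1/19 - 1/(41.050) = 0.02827 cm^-1, so d_i2 = 35.372 cm.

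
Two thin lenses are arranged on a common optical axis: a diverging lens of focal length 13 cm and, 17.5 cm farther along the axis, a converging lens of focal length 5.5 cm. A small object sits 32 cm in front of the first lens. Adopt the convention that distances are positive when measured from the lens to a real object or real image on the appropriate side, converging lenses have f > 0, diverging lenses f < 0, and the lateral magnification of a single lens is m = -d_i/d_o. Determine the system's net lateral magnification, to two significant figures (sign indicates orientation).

First lens: d_i1 = 1/(1/(-13) - 1/32) = -9.244 cm.
m_1 = -(-9.244)/32 = 0.2889.
With d_i1 < 0 the first image is virtual and lies on the object side; the object distance for lens 2 is d_o2 = 17.5 - (-9.244) = 26.744 cm.
Second lens: d_i2 = 1/(1/5.5 - 1/(26.744)) = 6.924 cm.
m_2 = -(6.924)/(26.744) = -0.2589.
Overall magnification: m = m_1 m_2 = -0.0748.

-0.075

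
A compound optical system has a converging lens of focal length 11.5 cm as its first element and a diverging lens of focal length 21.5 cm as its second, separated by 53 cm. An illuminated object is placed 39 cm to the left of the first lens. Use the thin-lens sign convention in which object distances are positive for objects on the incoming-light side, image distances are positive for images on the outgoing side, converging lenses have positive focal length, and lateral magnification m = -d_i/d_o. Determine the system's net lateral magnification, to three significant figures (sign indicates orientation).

First lens: d_i1 = 1/(1/11.5 - 1/39) = 16.309 cm.
m_1 = -(16.309)/39 = -0.4182.
Object distance for lens 2: d_o2 = 53 - 16.309 = 36.691 cm.
Second lens: d_i2 = 1/(1/(-21.5) - 1/(36.691)) = -13.556 cm.
m_2 = -(-13.556)/(36.691) = 0.3695.
The system's lateral magnification is m_1 m_2 = (-0.4182)(0.3695) = -0.1545.

-0.155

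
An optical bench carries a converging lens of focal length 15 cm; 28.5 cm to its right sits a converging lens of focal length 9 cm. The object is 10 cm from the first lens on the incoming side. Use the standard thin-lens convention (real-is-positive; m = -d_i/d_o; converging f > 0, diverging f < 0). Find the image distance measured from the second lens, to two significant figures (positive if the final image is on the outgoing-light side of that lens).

Lens 1: 1/d_i1 = 1/f_1 - 1/d_o1 = 1/15 - 1/10 = -0.03333 cm^-1, so d_i1 = -30.000 cm.
The intermediate image is virtual, 30.000 cm to the left of lens 1, so d_o2 = L - d_i1 = 28.5 - (-30.000) = 58.500 cm.
Lens 2: 1/d_i2 = 1/f_2 - 1/d_o2 = 1/9 - 1/(58.500) = 0.09402 cm^-1, so d_i2 = 10.636 cm.

11 cm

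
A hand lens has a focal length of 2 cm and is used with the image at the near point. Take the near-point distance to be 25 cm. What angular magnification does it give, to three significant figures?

M = 1 + D/f = 1 + 25/2 = 13.500.

13.5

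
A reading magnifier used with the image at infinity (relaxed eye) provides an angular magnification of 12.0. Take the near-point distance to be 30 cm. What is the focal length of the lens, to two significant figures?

2.5 cm

For the image at infinity, M = D/f.
f = D/M = 30/12.0 = 2.500 cm.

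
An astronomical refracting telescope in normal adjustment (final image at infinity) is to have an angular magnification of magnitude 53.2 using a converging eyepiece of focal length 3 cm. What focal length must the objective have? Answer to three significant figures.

|M| = f_obj/|f_eye|, so f_obj = |M| x |f_eye| = 53.2 x 3 = 159.600 cm.

160 cm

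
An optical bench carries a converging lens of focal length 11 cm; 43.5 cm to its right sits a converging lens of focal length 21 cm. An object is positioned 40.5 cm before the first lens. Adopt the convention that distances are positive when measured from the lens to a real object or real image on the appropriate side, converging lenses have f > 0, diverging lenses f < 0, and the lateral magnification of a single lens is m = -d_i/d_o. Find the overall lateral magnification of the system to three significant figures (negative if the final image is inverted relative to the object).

1.06

First lens: d_i1 = 1/(1/11 - 1/40.5) = 15.102 cm.
m_1 = -(15.102)/40.5 = -0.3729.
Object distance for lens 2: d_o2 = 43.5 - 15.102 = 28.398 cm.
Second lens: d_i2 = 1/(1/21 - 1/(28.398)) = 80.608 cm.
m_2 = -(80.608)/(28.398) = -2.8385.
Overall magnification: m = m_1 m_2 = 1.0584.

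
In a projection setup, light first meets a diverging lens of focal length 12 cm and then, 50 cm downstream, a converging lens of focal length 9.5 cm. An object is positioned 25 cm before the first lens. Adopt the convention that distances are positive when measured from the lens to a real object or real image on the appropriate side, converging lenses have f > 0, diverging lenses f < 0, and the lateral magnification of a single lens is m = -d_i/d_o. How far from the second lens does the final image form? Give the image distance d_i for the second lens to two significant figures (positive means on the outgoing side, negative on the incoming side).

11 cm

First lens: d_i1 = 1/(1/(-12) - 1/25) = -8.108 cm.
With d_i1 < 0 the first image is virtual and lies on the object side; the object distance for lens 2 is d_o2 = 50 - (-8.108) = 58.108 cm.
Second lens: d_i2 = 1/(1/9.5 - 1/(58.108)) = 11.357 cm.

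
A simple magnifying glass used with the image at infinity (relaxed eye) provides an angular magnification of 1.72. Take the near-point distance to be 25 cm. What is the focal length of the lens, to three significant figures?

14.5 cm

For the image at infinity, M = D/f.
f = D/M = 25/1.72 = 14.535 cm.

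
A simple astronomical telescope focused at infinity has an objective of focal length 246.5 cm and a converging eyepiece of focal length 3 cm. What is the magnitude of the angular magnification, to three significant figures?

|M| = f_obj/|f_eye| = 246.5/3 = 82.167.

82.2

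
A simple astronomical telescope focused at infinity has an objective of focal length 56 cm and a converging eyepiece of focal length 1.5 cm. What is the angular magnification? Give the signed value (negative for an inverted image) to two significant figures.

M = -f_obj/f_eye = -56/(1.5) = -37.333.

-37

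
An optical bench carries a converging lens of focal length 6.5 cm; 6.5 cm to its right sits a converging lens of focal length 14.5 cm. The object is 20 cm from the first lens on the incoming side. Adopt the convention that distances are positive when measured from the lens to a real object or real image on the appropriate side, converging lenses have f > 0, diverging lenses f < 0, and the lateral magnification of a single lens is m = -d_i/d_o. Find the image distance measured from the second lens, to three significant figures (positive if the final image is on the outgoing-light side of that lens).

2.57 cm

Lens 1: 1/d_i1 = 1/f_1 - 1/d_o1 = 1/6.5 - 1/20 = 0.10385 cm^-1, so d_i1 = 9.630 cm.
Since 9.630 cm > 6.5 cm, the first image lies past the second lens and serves as a virtual object: d_o2 = L - d_i1 = -3.130 cm.
Lens 2: 1/d_i2 = 1/f_2 - 1/d_o2 = 1/14.5 - 1/(-3.130) = 0.38849 cm^-1, so d_i2 = 2.574 cm.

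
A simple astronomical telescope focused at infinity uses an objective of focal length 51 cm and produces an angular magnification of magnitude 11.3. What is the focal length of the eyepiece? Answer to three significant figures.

4.51 cm

|M| = f_obj/f_eye, so f_eye = f_obj/|M| = 51/11.3 = 4.513 cm.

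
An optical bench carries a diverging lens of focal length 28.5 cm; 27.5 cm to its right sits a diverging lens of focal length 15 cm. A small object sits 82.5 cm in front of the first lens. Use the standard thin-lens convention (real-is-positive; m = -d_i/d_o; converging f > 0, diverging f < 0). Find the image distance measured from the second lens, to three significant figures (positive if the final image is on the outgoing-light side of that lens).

-11.5 cm

First lens: d_i1 = 1/(1/(-28.5) - 1/82.5) = -21.182 cm.
The intermediate image is virtual, 21.182 cm to the left of lens 1, so d_o2 = L - d_i1 = 27.5 - (-21.182) = 48.682 cm.
Second lens: d_i2 = 1/(1/(-15) - 1/(48.682)) = -11.467 cm.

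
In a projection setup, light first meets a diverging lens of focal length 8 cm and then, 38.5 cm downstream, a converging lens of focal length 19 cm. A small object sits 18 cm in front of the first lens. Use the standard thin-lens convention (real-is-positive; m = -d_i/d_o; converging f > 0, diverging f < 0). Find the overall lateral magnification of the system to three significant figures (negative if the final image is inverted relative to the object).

First lens: d_i1 = 1/(1/(-8) - 1/18) = -5.538 cm.
m_1 = -(-5.538)/18 = 0.3077.
The intermediate image is virtual, 5.538 cm to the left of lens 1, so d_o2 = L - d_i1 = 38.5 - (-5.538) = 44.038 cm.
Second lens: d_i2 = 1/(1/19 - 1/(44.038)) = 33.418 cm.
m_2 = -(33.418)/(44.038) = -0.7588.
Total m = m_1 x m_2 = (0.3077)(-0.7588) = -0.2335.

-0.233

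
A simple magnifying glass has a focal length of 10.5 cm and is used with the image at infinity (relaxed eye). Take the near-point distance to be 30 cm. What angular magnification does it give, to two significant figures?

M = D/f = 30/10.5 = 2.857.

2.9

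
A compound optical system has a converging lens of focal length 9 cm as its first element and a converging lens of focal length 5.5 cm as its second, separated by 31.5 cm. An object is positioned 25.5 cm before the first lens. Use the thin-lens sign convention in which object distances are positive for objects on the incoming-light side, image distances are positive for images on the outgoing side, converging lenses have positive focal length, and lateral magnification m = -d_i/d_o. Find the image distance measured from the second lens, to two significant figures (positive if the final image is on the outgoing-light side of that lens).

First lens: d_i1 = 1/(1/9 - 1/25.5) = 13.909 cm.
Object distance for lens 2: d_o2 = 31.5 - 13.909 = 17.591 cm.
Second lens: d_i2 = 1/(1/5.5 - 1/(17.591)) = 8.002 cm.

8.0 cm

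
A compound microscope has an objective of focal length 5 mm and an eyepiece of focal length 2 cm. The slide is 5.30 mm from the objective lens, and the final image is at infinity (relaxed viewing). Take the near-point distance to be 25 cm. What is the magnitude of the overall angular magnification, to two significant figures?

210

Convert to cm: f_obj = 5 mm = 0.5 cm; d_o = 5.30 mm = 0.53 cm.
Objective: 1/d_i = 1/f_obj - 1/d_o = 1/0.5 - 1/0.53 = 0.11321 cm^-1, so d_i = 8.833 cm.
m_obj = -d_i/d_o = -8.833/0.53 = -16.667.
Eyepiece angular magnification (image at infinity): M_eye = D/f_e = 25/2 = 12.500.
Overall M = m_obj x M_eye = (-16.667)(12.500) = -208.33.
|M| = 208.33.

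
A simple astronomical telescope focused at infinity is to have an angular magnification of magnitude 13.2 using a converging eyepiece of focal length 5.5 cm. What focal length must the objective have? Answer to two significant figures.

73 cm

|M| = f_obj/|f_eye|, so f_obj = |M| x |f_eye| = 13.2 x 5.5 = 72.600 cm.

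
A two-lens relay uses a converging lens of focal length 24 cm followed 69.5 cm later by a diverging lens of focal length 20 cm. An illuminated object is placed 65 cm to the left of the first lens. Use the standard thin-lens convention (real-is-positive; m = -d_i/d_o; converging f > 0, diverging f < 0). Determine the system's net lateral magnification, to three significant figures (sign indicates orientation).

First lens: d_i1 = 1/(1/24 - 1/65) = 38.049 cm.
m_1 = -(38.049)/65 = -0.5854.
The intermediate image is 38.049 cm to the right of lens 1, so d_o2 = L - d_i1 = 69.5 - 38.049 = 31.451 cm.
Second lens: d_i2 = 1/(1/(-20) - 1/(31.451)) = -12.226 cm.
m_2 = -(-12.226)/(31.451) = 0.3887.
Overall magnification: m = m_1 m_2 = -0.2275.

-0.228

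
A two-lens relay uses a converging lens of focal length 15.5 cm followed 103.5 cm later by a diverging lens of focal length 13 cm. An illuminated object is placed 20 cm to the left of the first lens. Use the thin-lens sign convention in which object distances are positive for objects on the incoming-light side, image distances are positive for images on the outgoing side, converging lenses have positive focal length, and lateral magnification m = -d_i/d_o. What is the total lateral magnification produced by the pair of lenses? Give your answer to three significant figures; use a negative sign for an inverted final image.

Lens 1: 1/d_i1 = 1/f_1 - 1/d_o1 = 1/15.5 - 1/20 = 0.01452 cm^-1, so d_i1 = 68.889 cm.
m_1 = -(68.889)/20 = -3.4444.
Object distance for lens 2: d_o2 = 103.5 - 68.889 = 34.611 cm.
Lens 2: 1/d_i2 = 1/f_2 - 1/d_o2 = 1/(-13) - 1/(34.611) = -0.10582 cm^-1, so d_i2 = -9.450 cm.
m_2 = -(-9.450)/(34.611) = 0.2730.
Overall magnification: m = m_1 m_2 = -0.9405.

-0.940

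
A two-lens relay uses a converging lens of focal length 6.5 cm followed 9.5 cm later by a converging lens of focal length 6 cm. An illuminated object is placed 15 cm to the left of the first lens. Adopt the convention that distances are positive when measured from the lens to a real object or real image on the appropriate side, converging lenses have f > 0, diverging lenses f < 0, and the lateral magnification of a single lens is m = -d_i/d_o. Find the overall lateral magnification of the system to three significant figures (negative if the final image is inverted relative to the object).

Lens 1: 1/d_i1 = 1/f_1 - 1/d_o1 = 1/6.5 - 1/15 = 0.08718 cm^-1, so d_i1 = 11.471 cm.
m_1 = -(11.471)/15 = -0.7647.
Since 11.471 cm > 9.5 cm, the first image lies past the second lens and serves as a virtual object: d_o2 = L - d_i1 = -1.971 cm.
Lens 2: 1/d_i2 = 1/f_2 - 1/d_o2 = 1/6 - 1/(-1.971) = 0.67413 cm^-1, so d_i2 = 1.483 cm.
m_2 = -(1.483)/(-1.971) = 0.7528.
Total m = m_1 x m_2 = (-0.7647)(0.7528) = -0.5756.

-0.576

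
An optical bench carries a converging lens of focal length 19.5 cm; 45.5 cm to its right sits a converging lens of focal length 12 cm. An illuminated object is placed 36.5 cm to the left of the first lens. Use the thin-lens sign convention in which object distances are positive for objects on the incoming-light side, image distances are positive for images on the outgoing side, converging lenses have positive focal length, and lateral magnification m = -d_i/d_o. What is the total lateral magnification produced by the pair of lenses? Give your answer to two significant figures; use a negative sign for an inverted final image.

-1.6

Lens 1: 1/d_i1 = 1/f_1 - 1/d_o1 = 1/19.5 - 1/36.5 = 0.02388 cm^-1, so d_i1 = 41.868 cm.
m_1 = -(41.868)/36.5 = -1.1471.
The intermediate image is 41.868 cm to the right of lens 1, so d_o2 = L - d_i1 = 45.5 - 41.868 = 3.632 cm.
Lens 2: 1/d_i2 = 1/f_2 - 1/d_o2 = 1/12 - 1/(3.632) = -0.19197 cm^-1, so d_i2 = -5.209 cm.
m_2 = -(-5.209)/(3.632) = 1.4341.
Total m = m_1 x m_2 = (-1.1471)(1.4341) = -1.6450.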